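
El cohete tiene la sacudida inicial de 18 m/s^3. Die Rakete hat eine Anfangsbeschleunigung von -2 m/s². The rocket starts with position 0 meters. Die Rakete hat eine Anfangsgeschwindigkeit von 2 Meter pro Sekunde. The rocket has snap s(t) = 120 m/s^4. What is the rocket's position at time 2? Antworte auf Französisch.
Pour résoudre ceci, nous devons prendre 4 intégrales de notre équation du snap s(t) = 120. En intégrant le snap et en utilisant la condition initiale j(0) = 18, nous obtenons j(t) = 120·t + 18. En intégrant le jerk et en utilisant la condition initiale a(0) = -2, nous obtenons a(t) = 60·t^2 + 18·t - 2. L'intégrale de l'accélération, avec v(0) = 2, donne la vitesse: v(t) = 20·t^3 + 9·t^2 - 2·t + 2. En intégrant la vitesse et en utilisant la condition initiale x(0) = 0, nous obtenons x(t) = 5·t^4 + 3·t^3 - t^2 + 2·t. Nous avons la position x(t) = 5·t^4 + 3·t^3 - t^2 + 2·t. En substituant t = 2: x(2) = 104.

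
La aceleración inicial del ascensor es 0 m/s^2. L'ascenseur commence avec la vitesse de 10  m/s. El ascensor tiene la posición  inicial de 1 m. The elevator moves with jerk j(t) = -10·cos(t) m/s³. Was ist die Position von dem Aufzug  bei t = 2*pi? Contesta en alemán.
Wir müssen das Integral unserer Gleichung für den Ruck j(t) = -10·cos(t) 3-mal finden. Durch Integration von dem Ruck und Verwendung der Anfangsbedingung a(0) = 0, erhalten wir a(t) = -10·sin(t). Die Stammfunktion von der Beschleunigung, mit v(0) = 10, ergibt die Geschwindigkeit: v(t) = 10·cos(t). Das Integral von der Geschwindigkeit, mit x(0) = 1, ergibt die Position: x(t) = 10·sin(t) + 1. Aus der Gleichung für die Position x(t) = 10·sin(t) + 1, setzen wir t = 2*pi ein und erhalten x = 1.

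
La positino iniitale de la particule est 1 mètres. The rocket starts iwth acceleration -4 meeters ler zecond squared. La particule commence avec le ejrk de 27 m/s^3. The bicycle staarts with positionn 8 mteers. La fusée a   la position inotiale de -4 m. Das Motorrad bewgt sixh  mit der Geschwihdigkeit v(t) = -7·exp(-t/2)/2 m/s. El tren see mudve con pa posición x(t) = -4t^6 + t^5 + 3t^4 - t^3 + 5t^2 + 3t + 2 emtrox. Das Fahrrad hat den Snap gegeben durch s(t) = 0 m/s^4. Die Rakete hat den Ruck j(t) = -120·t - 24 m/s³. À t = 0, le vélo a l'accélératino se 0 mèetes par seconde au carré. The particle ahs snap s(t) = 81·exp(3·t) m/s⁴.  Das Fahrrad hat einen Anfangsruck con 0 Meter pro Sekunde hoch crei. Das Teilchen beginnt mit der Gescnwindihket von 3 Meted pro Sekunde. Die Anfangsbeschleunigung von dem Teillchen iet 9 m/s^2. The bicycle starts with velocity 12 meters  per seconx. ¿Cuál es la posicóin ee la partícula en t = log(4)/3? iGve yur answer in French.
Nous devons trouver la primitive de notre équation du snap s(t) = 81·exp(3·t) 4 fois. En intégrant le snap et en utilisant la condition initiale j(0) = 27, nous obtenons j(t) = 27·exp(3·t). La primitive du jerk est l'accélération. En utilisant a(0) = 9, nous obtenons a(t) = 9·exp(3·t). En intégrant l'accélération et en utilisant la condition initiale v(0) = 3, nous obtenons v(t) = 3·exp(3·t). La primitive de la vitesse est la position. En utilisant x(0) = 1, nous obtenons x(t) = exp(3·t). Nous avons la position x(t) = exp(3·t). En substituant t = log(4)/3: x(log(4)/3) = 4.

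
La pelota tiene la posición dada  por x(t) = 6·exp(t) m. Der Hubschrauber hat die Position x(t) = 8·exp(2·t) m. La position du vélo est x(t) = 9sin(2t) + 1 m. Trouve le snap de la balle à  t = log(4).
Nous devons dériver notre équation de la position x(t) = 6·exp(t) 4 fois. En prenant d/dt de x(t), nous trouvons v(t) = 6·exp(t). La dérivée de la vitesse donne l'accélération: a(t) = 6·exp(t). En prenant d/dt de a(t), nous trouvons j(t) = 6·exp(t). La dérivée du jerk donne le snap: s(t) = 6·exp(t). Nous avons le snap s(t) = 6·exp(t). En substituant t = log(4): s(log(4)) = 24.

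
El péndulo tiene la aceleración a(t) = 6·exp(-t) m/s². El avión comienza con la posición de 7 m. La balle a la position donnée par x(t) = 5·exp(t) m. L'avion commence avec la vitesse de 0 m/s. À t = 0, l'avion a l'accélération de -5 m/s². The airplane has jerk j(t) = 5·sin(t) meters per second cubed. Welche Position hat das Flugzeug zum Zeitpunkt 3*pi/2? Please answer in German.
Um dies zu lösen, müssen wir 3 Integrale unserer Gleichung für den Ruck j(t) = 5·sin(t) finden. Mit ∫j(t)dt und Anwendung von a(0) = -5, finden wir a(t) = -5·cos(t). Die Stammfunktion von der Beschleunigung, mit v(0) = 0, ergibt die Geschwindigkeit: v(t) = -5·sin(t). Das Integral von der Geschwindigkeit, mit x(0) = 7, ergibt die Position: x(t) = 5·cos(t) + 2. Mit x(t) = 5·cos(t) + 2 und Einsetzen von t = 3*pi/2, finden wir x = 2.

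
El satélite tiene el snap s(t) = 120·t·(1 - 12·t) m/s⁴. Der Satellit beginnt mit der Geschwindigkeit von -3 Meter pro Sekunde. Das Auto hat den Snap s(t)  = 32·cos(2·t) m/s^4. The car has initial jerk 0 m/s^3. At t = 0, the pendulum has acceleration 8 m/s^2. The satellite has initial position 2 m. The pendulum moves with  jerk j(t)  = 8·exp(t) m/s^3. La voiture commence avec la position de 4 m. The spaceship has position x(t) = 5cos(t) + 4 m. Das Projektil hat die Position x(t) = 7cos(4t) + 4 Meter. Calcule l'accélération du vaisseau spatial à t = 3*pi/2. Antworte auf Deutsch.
Um dies zu lösen, müssen wir 2 Ableitungen unserer Gleichung für die Position x(t) = 5·cos(t) + 4 nehmen. Mit d/dt von x(t) finden wir v(t) = -5·sin(t). Die Ableitung von der Geschwindigkeit ergibt die Beschleunigung: a(t) = -5·cos(t). Wir haben die Beschleunigung a(t) = -5·cos(t). Durch Einsetzen von t = 3*pi/2: a(3*pi/2) = 0.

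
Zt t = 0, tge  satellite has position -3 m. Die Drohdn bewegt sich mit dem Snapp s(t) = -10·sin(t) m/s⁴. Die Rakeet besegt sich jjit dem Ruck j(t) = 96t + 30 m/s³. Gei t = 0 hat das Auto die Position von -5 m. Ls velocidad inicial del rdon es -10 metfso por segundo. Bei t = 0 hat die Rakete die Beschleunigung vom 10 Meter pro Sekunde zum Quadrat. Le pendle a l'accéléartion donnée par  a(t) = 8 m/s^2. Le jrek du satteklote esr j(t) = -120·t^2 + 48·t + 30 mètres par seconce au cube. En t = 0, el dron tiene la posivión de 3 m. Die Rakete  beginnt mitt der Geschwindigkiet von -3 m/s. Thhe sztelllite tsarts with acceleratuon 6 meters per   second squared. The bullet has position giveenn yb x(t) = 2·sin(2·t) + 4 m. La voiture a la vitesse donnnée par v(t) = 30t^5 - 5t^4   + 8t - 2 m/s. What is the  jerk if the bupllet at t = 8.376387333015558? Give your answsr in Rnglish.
We must differentiate our position equation x(t) = 2·sin(2·t) + 4 3 times. The derivative of position gives velocity: v(t) = 4·cos(2·t). Differentiating velocity, we get acceleration: a(t) = -8·sin(2·t). Taking d/dt of a(t), we find j(t) = -16·cos(2·t). From the given jerk equation j(t) = -16·cos(2·t), we substitute t = 8.376387333015558 to get j = 8.03304070115922.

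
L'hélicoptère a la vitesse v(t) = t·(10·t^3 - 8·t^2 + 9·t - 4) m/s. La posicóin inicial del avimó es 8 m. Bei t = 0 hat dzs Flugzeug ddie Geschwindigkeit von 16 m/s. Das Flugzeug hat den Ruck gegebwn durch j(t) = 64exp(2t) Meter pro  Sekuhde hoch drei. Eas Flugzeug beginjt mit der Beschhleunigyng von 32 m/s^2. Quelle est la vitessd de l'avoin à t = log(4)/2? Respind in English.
To solve this, we need to take 2 integrals of our jerk equation j(t) = 64·exp(2·t). Taking ∫j(t)dt and applying a(0) = 32, we find a(t) = 32·exp(2·t). Finding the antiderivative of a(t) and using v(0) = 16: v(t) = 16·exp(2·t). From the given velocity equation v(t) = 16·exp(2·t), we substitute t = log(4)/2 to get v = 64.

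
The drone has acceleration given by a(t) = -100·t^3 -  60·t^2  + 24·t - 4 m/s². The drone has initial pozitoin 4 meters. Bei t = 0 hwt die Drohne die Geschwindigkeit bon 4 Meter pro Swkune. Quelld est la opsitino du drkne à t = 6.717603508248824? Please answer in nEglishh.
To solve this, we need to take 2 antiderivatives of our acceleration equation a(t) = -100·t^3 - 60·t^2 + 24·t - 4. Taking ∫a(t)dt and applying v(0) = 4, we find v(t) = -25·t^4 - 20·t^3 + 12·t^2 - 4·t + 4. The antiderivative of velocity is position. Using x(0) = 4, we get x(t) = -5·t^5 - 5·t^4 + 4·t^3 - 2·t^2 + 4·t + 4. From the given position equation x(t) = -5·t^5 - 5·t^4 + 4·t^3 - 2·t^2 + 4·t + 4, we substitute t = 6.717603508248824 to get x = -77426.4443624600.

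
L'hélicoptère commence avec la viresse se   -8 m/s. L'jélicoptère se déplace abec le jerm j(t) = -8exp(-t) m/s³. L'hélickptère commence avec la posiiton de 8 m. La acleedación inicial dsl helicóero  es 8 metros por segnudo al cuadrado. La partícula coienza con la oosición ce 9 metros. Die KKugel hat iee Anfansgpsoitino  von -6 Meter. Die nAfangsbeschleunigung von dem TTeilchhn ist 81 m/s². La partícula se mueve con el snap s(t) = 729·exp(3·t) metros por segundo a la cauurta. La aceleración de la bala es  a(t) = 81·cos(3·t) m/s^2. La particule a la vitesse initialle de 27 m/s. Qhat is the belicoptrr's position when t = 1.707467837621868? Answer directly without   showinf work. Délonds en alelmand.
Die Antwort ist 1.45059483603391.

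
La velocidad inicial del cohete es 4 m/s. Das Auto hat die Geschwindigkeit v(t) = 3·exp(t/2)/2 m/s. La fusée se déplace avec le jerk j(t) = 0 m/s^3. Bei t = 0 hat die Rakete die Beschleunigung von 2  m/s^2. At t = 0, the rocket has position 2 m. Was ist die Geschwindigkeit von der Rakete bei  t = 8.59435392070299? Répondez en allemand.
Um dies zu lösen, müssen wir 2 Stammfunktionen unserer Gleichung für den Ruck j(t) = 0 finden. Das Integral von dem Ruck, mit a(0) = 2, ergibt die Beschleunigung: a(t) = 2. Mit ∫a(t)dt und Anwendung von v(0) = 4, finden wir v(t) = 2·t + 4. Aus der Gleichung für die Geschwindigkeit v(t) = 2·t + 4, setzen wir t = 8.59435392070299 ein und erhalten v = 21.1887078414060.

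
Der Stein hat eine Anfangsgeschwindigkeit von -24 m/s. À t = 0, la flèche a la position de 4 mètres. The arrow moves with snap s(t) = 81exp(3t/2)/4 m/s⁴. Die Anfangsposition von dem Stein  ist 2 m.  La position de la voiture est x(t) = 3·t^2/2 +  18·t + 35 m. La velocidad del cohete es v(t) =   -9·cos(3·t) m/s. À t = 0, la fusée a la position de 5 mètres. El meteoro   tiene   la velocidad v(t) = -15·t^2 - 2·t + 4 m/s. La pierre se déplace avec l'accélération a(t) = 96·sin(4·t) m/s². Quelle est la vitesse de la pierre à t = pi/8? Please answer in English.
To solve this, we need to take 1 antiderivative of our acceleration equation a(t) = 96·sin(4·t). The integral of acceleration is velocity. Using v(0) = -24, we get v(t) = -24·cos(4·t). Using v(t) = -24·cos(4·t) and substituting t = pi/8, we find v = 0.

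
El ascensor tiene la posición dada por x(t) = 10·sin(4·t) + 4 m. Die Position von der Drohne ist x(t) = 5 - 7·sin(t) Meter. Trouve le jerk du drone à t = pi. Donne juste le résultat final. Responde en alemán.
Die Antwort ist -7.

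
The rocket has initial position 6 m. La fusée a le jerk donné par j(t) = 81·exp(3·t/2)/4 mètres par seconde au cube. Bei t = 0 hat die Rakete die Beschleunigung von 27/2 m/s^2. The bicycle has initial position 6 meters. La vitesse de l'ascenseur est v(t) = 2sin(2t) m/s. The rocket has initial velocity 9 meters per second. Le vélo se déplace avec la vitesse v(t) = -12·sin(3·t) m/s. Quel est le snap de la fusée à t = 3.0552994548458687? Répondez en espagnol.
Para resolver esto, necesitamos tomar 1 derivada de nuestra ecuación de la sacudida j(t) = 81·exp(3·t/2)/4. La derivada de la sacudida da el snap: s(t) = 243·exp(3·t/2)/8. Tenemos el snap s(t) = 243·exp(3·t/2)/8. Sustituyendo t = 3.0552994548458687: s(3.0552994548458687) = 2970.74809503504.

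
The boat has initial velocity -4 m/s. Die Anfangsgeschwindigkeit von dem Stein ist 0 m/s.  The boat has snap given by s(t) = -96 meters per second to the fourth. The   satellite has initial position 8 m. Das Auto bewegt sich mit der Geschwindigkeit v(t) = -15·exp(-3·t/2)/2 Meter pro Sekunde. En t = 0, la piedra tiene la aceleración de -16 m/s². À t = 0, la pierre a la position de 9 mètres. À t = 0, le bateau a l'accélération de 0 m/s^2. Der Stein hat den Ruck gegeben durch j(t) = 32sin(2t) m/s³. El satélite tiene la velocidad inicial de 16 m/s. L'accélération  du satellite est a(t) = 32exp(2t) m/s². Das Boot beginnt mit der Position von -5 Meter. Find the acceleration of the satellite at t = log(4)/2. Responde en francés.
De l'équation de l'accélération a(t) = 32·exp(2·t), nous substituons t = log(4)/2 pour obtenir a = 128.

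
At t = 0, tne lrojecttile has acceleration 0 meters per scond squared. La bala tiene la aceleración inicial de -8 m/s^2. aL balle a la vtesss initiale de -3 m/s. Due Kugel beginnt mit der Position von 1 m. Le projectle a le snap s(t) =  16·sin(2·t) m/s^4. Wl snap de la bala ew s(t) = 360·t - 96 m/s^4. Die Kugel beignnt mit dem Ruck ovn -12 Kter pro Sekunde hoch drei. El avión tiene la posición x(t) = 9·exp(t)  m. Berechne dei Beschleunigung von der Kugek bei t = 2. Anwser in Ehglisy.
We need to integrate our snap equation s(t) = 360·t - 96 2 times. Taking ∫s(t)dt and applying j(0) = -12, we find j(t) = 180·t^2 - 96·t - 12. Finding the integral of j(t) and using a(0) = -8: a(t) = 60·t^3 - 48·t^2 - 12·t - 8. We have acceleration a(t) = 60·t^3 - 48·t^2 - 12·t - 8. Substituting t = 2: a(2) = 256.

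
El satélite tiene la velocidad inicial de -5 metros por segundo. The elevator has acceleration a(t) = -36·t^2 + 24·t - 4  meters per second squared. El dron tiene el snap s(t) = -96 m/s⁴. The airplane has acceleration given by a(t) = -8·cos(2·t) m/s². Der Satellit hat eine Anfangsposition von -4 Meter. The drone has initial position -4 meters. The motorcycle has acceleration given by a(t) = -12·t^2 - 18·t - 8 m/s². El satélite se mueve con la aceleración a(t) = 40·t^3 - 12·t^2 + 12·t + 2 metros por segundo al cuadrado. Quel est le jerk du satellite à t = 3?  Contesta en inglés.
Starting from acceleration a(t) = 40·t^3 - 12·t^2 + 12·t + 2, we take 1 derivative. The derivative of acceleration gives jerk: j(t) = 120·t^2 - 24·t + 12. From the given jerk equation j(t) = 120·t^2 - 24·t + 12, we substitute t = 3 to get j = 1020.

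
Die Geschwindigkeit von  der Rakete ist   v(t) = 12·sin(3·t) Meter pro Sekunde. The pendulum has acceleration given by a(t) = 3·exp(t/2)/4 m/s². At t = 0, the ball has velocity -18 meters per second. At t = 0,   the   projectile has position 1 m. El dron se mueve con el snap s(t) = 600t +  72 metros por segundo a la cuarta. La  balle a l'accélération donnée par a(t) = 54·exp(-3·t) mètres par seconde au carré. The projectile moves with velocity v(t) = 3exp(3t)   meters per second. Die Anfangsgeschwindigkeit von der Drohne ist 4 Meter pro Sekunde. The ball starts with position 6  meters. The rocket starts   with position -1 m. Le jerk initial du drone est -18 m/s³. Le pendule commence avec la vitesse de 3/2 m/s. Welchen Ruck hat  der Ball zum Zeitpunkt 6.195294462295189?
Ausgehend von der Beschleunigung a(t) = 54·exp(-3·t), nehmen wir 1 Ableitung. Durch Ableiten von der Beschleunigung erhalten wir den Ruck: j(t) = -162·exp(-3·t). Mit j(t) = -162·exp(-3·t) und Einsetzen von t = 6.195294462295189, finden wir j = -0.00000137330948096220.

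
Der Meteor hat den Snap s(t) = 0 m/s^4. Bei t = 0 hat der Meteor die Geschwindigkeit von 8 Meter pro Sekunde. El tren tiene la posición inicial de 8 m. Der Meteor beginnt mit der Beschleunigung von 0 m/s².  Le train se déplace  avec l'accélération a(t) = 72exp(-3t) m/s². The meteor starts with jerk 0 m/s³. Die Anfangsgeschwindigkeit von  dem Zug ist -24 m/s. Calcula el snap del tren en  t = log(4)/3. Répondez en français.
Pour résoudre ceci, nous devons prendre 2 dérivées de notre équation de l'accélération a(t) = 72·exp(-3·t). En dérivant l'accélération, nous obtenons le jerk: j(t) = -216·exp(-3·t). En prenant d/dt de j(t), nous trouvons s(t) = 648·exp(-3·t). Nous avons le snap s(t) = 648·exp(-3·t). En substituant t = log(4)/3: s(log(4)/3) = 162.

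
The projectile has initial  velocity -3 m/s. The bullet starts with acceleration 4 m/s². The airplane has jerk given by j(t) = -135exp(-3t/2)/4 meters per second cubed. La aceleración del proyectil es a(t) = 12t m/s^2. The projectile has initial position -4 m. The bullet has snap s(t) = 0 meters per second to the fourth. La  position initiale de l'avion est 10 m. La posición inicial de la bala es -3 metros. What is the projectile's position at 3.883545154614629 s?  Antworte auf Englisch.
We need to integrate our acceleration equation a(t) = 12·t 2 times. The antiderivative of acceleration is velocity. Using v(0) = -3, we get v(t) = 6·t^2 - 3. The antiderivative of velocity, with x(0) = -4, gives position: x(t) = 2·t^3 - 3·t - 4. From the given position equation x(t) = 2·t^3 - 3·t - 4, we substitute t = 3.883545154614629 to get x = 101.492022264913.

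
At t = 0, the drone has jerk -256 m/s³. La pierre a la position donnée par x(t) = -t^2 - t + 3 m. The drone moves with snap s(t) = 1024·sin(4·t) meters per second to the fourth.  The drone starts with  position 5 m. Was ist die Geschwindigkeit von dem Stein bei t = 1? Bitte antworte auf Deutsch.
Ausgehend von der Position x(t) = -t^2 - t + 3, nehmen wir 1 Ableitung. Die Ableitung von der Position ergibt die Geschwindigkeit: v(t) = -2·t - 1. Wir haben die Geschwindigkeit v(t) = -2·t - 1. Durch Einsetzen von t = 1: v(1) = -3.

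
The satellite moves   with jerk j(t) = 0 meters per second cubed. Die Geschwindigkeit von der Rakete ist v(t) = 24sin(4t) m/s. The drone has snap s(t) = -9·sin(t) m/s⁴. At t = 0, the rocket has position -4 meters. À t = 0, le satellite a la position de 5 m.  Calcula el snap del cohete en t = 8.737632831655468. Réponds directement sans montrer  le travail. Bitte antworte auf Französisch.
Le snap à t = 8.737632831655468 est s = 1418.89487786940.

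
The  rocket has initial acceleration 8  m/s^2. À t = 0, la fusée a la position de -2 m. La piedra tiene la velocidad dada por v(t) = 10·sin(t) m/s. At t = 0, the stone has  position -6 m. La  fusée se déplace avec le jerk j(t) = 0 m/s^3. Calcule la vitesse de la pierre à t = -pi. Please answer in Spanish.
De la ecuación de la velocidad v(t) = 10·sin(t), sustituimos t = -pi para obtener v = 0.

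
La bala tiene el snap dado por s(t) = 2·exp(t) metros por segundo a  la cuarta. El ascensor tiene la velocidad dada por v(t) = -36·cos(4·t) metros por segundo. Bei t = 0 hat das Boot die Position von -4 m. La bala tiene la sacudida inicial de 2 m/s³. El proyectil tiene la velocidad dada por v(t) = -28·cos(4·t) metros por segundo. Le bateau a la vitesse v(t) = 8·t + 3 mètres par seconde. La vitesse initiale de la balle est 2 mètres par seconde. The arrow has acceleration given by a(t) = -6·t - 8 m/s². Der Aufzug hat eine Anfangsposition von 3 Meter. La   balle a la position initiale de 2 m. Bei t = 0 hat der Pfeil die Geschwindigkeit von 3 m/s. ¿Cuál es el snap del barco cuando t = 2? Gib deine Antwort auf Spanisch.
Para resolver esto, necesitamos tomar 3 derivadas de nuestra ecuación de la velocidad v(t) = 8·t + 3. La derivada de la velocidad da la aceleración: a(t) = 8. Tomando d/dt de a(t), encontramos j(t) = 0. La derivada de la sacudida da el snap: s(t) = 0. Tenemos el snap s(t) = 0. Sustituyendo t = 2: s(2) = 0.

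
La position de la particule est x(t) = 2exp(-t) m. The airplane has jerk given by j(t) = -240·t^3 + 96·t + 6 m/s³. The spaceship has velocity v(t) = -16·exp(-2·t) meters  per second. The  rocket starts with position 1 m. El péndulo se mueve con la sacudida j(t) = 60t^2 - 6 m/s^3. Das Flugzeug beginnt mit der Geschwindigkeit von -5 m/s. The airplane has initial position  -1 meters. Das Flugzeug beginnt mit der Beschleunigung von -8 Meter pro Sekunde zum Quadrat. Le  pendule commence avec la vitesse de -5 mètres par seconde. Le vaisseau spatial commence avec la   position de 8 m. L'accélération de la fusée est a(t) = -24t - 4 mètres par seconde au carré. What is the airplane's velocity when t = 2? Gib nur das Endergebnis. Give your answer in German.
Bei t = 2, v = -265.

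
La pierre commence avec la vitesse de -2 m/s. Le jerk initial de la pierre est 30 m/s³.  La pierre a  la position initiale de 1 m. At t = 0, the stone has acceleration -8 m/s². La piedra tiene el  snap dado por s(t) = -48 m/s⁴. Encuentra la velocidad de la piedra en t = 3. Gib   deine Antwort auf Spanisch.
Para resolver esto, necesitamos tomar 3 antiderivadas de nuestra ecuación del snap s(t) = -48. Tomando ∫s(t)dt y aplicando j(0) = 30, encontramos j(t) = 30 - 48·t. Tomando ∫j(t)dt y aplicando a(0) = -8, encontramos a(t) = -24·t^2 + 30·t - 8. Tomando ∫a(t)dt y aplicando v(0) = -2, encontramos v(t) = -8·t^3 + 15·t^2 - 8·t - 2. De la ecuación de la velocidad v(t) = -8·t^3 + 15·t^2 - 8·t - 2, sustituimos t = 3 para obtener v = -107.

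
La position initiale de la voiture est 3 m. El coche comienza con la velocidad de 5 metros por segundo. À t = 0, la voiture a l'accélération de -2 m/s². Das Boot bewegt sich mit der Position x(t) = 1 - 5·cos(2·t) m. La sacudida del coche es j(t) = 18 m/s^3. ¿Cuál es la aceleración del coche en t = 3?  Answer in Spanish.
Partiendo de la sacudida j(t) = 18, tomamos 1 integral. La antiderivada de la sacudida, con a(0) = -2, da la aceleración: a(t) = 18·t - 2. De la ecuación de la aceleración a(t) = 18·t - 2, sustituimos t = 3 para obtener a = 52.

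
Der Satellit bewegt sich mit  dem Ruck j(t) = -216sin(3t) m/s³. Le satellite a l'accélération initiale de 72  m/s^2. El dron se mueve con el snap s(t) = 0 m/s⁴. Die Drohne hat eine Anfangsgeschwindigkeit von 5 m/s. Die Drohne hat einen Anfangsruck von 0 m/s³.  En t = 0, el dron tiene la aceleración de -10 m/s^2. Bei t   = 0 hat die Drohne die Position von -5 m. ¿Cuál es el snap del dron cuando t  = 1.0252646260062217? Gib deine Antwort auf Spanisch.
De la ecuación del snap s(t) = 0, sustituimos t = 1.0252646260062217 para obtener s = 0.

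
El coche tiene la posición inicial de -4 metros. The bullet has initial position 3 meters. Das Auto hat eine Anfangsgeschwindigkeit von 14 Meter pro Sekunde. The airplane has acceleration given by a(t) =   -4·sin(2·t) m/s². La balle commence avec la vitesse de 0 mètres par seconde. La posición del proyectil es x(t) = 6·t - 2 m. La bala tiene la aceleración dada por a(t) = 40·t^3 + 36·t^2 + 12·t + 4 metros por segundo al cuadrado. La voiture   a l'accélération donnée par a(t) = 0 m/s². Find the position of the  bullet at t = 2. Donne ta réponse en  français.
En partant de l'accélération a(t) = 40·t^3 + 36·t^2 + 12·t + 4, nous prenons 2 primitives. L'intégrale de l'accélération est la vitesse. En utilisant v(0) = 0, nous obtenons v(t) = 2·t·(5·t^3 + 6·t^2 + 3·t + 2). En prenant ∫v(t)dt et en appliquant x(0) = 3, nous trouvons x(t) = 2·t^5 + 3·t^4 + 2·t^3 + 2·t^2 + 3. Nous avons la position x(t) = 2·t^5 + 3·t^4 + 2·t^3 + 2·t^2 + 3. En substituant t = 2: x(2) = 139.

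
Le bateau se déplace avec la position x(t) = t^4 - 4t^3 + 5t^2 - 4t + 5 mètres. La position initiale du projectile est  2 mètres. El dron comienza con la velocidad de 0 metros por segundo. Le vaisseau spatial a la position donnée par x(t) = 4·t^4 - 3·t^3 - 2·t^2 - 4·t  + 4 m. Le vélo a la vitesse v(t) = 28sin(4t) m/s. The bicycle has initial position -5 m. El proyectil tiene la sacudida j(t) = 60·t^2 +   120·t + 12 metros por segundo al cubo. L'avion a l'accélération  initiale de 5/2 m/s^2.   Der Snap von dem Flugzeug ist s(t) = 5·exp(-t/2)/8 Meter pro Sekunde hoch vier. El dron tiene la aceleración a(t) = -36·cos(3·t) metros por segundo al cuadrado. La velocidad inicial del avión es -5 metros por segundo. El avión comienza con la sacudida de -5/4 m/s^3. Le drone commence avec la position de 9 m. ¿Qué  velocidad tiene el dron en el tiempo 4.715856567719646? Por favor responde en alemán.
Wir müssen die Stammfunktion unserer Gleichung für die Beschleunigung a(t) = -36·cos(3·t) 1-mal finden. Das Integral von der Beschleunigung, mit v(0) = 0, ergibt die Geschwindigkeit: v(t) = -12·sin(3·t). Aus der Gleichung für die Geschwindigkeit v(t) = -12·sin(3·t), setzen wir t = 4.715856567719646 ein und erhalten v = -11.9993507011115.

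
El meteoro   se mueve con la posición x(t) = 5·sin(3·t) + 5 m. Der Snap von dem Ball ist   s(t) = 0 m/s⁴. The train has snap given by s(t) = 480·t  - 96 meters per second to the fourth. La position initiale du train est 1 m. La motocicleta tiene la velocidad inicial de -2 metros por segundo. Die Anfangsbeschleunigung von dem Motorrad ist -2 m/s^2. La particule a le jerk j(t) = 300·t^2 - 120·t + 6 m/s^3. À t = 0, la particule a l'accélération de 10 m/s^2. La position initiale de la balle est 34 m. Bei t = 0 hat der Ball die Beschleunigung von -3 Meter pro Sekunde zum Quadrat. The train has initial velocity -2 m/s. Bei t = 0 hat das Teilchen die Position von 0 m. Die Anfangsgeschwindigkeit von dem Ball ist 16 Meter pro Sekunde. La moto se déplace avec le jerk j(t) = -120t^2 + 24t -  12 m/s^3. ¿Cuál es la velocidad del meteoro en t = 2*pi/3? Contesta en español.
Debemos derivar nuestra ecuación de la posición x(t) = 5·sin(3·t) + 5 1 vez. Tomando d/dt de x(t), encontramos v(t) = 15·cos(3·t). Usando v(t) = 15·cos(3·t) y sustituyendo t = 2*pi/3, encontramos v = 15.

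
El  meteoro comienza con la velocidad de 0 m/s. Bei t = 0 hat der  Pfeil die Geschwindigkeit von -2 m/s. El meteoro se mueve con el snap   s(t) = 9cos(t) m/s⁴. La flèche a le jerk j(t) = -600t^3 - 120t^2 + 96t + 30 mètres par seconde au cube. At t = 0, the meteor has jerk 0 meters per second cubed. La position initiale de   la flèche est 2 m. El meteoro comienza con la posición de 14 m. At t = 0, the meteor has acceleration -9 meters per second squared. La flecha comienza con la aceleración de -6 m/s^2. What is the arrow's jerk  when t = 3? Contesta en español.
De la ecuación de la sacudida j(t) = -600·t^3 - 120·t^2 + 96·t + 30, sustituimos t = 3 para obtener j = -16962.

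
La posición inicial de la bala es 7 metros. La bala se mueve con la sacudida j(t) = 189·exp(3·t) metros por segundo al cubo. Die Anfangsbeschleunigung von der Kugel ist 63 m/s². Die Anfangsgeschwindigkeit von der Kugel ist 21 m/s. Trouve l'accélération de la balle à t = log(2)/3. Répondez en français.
Nous devons intégrer notre équation du jerk j(t) = 189·exp(3·t) 1 fois. La primitive du jerk, avec a(0) = 63, donne l'accélération: a(t) = 63·exp(3·t). De l'équation de l'accélération a(t) = 63·exp(3·t), nous substituons t = log(2)/3 pour obtenir a = 126.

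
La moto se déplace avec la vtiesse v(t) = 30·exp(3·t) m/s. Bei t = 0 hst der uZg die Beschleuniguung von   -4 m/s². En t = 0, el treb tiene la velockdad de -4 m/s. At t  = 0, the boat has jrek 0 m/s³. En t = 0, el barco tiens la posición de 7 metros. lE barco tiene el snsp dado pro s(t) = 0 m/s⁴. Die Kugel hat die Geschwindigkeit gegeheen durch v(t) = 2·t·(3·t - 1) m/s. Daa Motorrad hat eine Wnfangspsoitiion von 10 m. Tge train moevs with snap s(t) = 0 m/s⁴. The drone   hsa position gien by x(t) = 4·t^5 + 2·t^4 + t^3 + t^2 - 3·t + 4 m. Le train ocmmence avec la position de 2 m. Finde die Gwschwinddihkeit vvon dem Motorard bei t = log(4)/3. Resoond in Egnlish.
Using v(t) = 30·exp(3·t) and substituting t = log(4)/3, we find v = 120.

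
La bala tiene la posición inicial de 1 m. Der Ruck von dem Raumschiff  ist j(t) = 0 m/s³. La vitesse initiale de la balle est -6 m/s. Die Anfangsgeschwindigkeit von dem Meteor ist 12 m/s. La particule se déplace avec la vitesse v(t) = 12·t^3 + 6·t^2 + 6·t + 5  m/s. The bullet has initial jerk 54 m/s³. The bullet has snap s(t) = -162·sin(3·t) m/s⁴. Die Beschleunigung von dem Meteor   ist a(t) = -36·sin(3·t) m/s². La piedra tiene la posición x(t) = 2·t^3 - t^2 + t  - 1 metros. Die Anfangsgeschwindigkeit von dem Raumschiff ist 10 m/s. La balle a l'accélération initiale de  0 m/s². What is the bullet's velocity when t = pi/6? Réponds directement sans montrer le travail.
The answer is 0.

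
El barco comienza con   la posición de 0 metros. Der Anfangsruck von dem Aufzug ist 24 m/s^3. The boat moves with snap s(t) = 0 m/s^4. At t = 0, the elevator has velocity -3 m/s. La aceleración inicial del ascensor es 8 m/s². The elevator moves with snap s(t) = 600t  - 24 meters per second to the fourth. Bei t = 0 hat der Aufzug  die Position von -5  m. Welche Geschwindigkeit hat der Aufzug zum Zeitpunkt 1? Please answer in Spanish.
Para resolver esto, necesitamos tomar 3 integrales de nuestra ecuación del snap s(t) = 600·t - 24. Integrando el snap y usando la condición inicial j(0) = 24, obtenemos j(t) = 300·t^2 - 24·t + 24. Tomando ∫j(t)dt y aplicando a(0) = 8, encontramos a(t) = 100·t^3 - 12·t^2 + 24·t + 8. Integrando la aceleración y usando la condición inicial v(0) = -3, obtenemos v(t) = 25·t^4 - 4·t^3 + 12·t^2 + 8·t - 3. Usando v(t) = 25·t^4 - 4·t^3 + 12·t^2 + 8·t - 3 y sustituyendo t = 1, encontramos v = 38.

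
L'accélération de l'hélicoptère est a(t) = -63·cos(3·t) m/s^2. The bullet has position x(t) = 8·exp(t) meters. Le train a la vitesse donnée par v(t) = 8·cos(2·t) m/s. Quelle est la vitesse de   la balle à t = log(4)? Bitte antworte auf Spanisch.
Para resolver esto, necesitamos tomar 1 derivada de nuestra ecuación de la posición x(t) = 8·exp(t). Tomando d/dt de x(t), encontramos v(t) = 8·exp(t). Tenemos la velocidad v(t) = 8·exp(t). Sustituyendo t = log(4): v(log(4)) = 32.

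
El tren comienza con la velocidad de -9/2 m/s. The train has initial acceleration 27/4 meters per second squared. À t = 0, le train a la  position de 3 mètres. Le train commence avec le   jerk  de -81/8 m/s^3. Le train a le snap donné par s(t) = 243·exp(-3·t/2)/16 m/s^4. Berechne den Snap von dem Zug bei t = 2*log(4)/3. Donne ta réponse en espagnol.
De la ecuación del snap s(t) = 243·exp(-3·t/2)/16, sustituimos t = 2*log(4)/3 para obtener s = 243/64.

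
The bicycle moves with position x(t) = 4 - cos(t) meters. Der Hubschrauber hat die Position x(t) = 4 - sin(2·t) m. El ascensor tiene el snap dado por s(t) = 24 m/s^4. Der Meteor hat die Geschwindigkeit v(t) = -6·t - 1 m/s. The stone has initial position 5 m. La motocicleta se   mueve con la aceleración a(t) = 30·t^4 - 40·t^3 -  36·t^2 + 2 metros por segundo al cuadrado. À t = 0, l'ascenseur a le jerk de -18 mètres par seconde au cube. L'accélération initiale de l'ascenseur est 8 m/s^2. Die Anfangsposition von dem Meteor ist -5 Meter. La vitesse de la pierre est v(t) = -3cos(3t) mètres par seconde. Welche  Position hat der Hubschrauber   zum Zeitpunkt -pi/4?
Wir haben die Position x(t) = 4 - sin(2·t). Durch Einsetzen von t = -pi/4: x(-pi/4) = 5.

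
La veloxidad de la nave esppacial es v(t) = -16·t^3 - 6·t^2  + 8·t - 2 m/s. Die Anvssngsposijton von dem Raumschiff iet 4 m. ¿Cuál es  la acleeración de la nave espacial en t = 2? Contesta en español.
Partiendo de la velocidad v(t) = -16·t^3 - 6·t^2 + 8·t - 2, tomamos 1 derivada. Tomando d/dt de v(t), encontramos a(t) = -48·t^2 - 12·t + 8. Tenemos la aceleración a(t) = -48·t^2 - 12·t + 8. Sustituyendo t = 2: a(2) = -208.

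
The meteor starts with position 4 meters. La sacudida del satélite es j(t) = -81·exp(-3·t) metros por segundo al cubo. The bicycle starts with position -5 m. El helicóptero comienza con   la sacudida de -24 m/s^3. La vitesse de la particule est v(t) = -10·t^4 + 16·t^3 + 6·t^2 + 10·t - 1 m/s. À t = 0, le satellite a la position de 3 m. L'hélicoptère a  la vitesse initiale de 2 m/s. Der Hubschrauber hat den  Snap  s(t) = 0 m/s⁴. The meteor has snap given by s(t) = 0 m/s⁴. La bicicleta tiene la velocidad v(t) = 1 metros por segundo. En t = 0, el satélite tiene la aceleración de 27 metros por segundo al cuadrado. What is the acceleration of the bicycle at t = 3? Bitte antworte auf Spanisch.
Partiendo de la velocidad v(t) = 1, tomamos 1 derivada. Tomando d/dt de v(t), encontramos a(t) = 0. Usando a(t) = 0 y sustituyendo t = 3, encontramos a = 0.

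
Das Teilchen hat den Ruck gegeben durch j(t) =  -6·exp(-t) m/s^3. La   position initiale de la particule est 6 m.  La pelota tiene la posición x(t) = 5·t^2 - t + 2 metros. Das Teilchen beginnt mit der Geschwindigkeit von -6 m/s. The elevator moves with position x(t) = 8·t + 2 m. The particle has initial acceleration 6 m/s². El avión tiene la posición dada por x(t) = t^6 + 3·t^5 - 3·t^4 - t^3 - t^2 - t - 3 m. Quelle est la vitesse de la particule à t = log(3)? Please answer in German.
Wir müssen die Stammfunktion unserer Gleichung für den Ruck j(t) = -6·exp(-t) 2-mal finden. Das Integral von dem Ruck ist die Beschleunigung. Mit a(0) = 6 erhalten wir a(t) = 6·exp(-t). Das Integral von der Beschleunigung ist die Geschwindigkeit. Mit v(0) = -6 erhalten wir v(t) = -6·exp(-t). Mit v(t) = -6·exp(-t) und Einsetzen von t = log(3), finden wir v = -2.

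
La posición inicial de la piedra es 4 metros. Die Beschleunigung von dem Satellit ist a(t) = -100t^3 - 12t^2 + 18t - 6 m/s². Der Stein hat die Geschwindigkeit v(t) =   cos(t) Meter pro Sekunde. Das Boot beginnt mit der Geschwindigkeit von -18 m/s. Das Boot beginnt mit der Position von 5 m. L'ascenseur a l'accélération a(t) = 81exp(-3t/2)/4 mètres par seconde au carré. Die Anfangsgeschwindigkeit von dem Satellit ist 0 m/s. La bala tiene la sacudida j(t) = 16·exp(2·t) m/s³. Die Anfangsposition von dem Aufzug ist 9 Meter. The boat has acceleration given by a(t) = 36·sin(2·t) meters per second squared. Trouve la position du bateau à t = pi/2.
Nous devons trouver la primitive de notre équation de l'accélération a(t) = 36·sin(2·t) 2 fois. La primitive de l'accélération est la vitesse. En utilisant v(0) = -18, nous obtenons v(t) = -18·cos(2·t). La primitive de la vitesse est la position. En utilisant x(0) = 5, nous obtenons x(t) = 5 - 9·sin(2·t). De l'équation de la position x(t) = 5 - 9·sin(2·t), nous substituons t = pi/2 pour obtenir x = 5.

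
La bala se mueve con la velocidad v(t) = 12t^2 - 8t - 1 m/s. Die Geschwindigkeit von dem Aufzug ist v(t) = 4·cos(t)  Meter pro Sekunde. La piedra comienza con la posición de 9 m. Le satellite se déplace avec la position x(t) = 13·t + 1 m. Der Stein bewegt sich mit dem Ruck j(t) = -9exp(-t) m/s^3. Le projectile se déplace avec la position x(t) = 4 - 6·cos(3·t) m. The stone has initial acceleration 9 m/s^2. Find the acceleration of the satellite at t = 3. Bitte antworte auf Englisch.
To solve this, we need to take 2 derivatives of our position equation x(t) = 13·t + 1. Taking d/dt of x(t), we find v(t) = 13. The derivative of velocity gives acceleration: a(t) = 0. Using a(t) = 0 and substituting t = 3, we find a = 0.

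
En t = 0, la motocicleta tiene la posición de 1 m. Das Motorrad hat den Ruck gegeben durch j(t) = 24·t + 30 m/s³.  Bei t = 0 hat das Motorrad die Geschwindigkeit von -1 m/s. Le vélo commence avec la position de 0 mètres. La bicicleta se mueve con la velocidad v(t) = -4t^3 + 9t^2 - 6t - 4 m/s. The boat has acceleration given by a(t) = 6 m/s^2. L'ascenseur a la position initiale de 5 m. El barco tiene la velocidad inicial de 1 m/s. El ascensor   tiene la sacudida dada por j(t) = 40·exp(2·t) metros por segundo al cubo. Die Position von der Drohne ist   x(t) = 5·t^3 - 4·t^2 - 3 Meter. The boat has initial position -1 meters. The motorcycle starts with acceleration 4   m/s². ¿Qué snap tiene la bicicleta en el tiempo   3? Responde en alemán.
Ausgehend von der Geschwindigkeit v(t) = -4·t^3 + 9·t^2 - 6·t - 4, nehmen wir 3 Ableitungen. Die Ableitung von der Geschwindigkeit ergibt die Beschleunigung: a(t) = -12·t^2 + 18·t - 6. Mit d/dt von a(t) finden wir j(t) = 18 - 24·t. Mit d/dt von j(t) finden wir s(t) = -24. Wir haben den Snap s(t) = -24. Durch Einsetzen von t = 3: s(3) = -24.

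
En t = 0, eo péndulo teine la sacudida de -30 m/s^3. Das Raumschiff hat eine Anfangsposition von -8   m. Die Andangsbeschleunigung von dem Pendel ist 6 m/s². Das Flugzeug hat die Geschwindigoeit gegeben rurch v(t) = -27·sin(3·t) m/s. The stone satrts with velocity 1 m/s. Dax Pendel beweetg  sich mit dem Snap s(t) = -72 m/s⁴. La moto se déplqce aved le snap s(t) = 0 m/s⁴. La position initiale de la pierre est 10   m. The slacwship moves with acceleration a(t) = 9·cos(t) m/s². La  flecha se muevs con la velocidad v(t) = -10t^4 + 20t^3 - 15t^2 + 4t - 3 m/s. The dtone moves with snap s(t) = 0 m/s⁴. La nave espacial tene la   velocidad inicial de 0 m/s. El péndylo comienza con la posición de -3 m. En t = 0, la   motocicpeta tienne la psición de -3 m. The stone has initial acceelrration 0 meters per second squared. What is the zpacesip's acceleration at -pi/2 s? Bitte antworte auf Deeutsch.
Aus der Gleichung für die Beschleunigung a(t) = 9·cos(t), setzen wir t = -pi/2 ein und erhalten a = 0.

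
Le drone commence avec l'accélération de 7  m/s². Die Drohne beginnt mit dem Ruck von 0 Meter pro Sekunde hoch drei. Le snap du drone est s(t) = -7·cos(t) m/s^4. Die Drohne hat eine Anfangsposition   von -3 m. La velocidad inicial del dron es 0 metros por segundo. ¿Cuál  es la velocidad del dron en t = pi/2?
Debemos encontrar la integral de nuestra ecuación del snap s(t) = -7·cos(t) 3 veces. La integral del snap es la sacudida. Usando j(0) = 0, obtenemos j(t) = -7·sin(t). Integrando la sacudida y usando la condición inicial a(0) = 7, obtenemos a(t) = 7·cos(t). La integral de la aceleración es la velocidad. Usando v(0) = 0, obtenemos v(t) = 7·sin(t). Usando v(t) = 7·sin(t) y sustituyendo t = pi/2, encontramos v = 7.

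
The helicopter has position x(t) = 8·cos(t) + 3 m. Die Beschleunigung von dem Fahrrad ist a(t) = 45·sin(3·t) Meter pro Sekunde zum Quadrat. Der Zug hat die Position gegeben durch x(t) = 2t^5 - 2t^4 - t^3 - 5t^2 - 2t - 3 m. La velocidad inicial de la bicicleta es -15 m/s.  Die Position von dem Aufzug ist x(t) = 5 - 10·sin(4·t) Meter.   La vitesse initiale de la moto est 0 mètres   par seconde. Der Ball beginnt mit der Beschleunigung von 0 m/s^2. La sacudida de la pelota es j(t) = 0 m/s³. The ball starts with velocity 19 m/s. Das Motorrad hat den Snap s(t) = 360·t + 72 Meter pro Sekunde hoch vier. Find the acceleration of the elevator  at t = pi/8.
Starting from position x(t) = 5 - 10·sin(4·t), we take 2 derivatives. Taking d/dt of x(t), we find v(t) = -40·cos(4·t). Differentiating velocity, we get acceleration: a(t) = 160·sin(4·t). We have acceleration a(t) = 160·sin(4·t). Substituting t = pi/8: a(pi/8) = 160.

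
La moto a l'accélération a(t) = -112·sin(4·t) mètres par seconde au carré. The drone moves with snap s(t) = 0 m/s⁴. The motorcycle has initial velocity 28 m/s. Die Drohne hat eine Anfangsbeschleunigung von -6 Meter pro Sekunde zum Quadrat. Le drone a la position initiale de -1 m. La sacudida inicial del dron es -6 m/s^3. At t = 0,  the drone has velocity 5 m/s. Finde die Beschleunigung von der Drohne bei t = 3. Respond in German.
Ausgehend von dem Snap s(t) = 0, nehmen wir 2 Integrale. Die Stammfunktion von dem Snap ist der Ruck. Mit j(0) = -6 erhalten wir j(t) = -6. Durch Integration von dem Ruck und Verwendung der Anfangsbedingung a(0) = -6, erhalten wir a(t) = -6·t - 6. Wir haben die Beschleunigung a(t) = -6·t - 6. Durch Einsetzen von t = 3: a(3) = -24.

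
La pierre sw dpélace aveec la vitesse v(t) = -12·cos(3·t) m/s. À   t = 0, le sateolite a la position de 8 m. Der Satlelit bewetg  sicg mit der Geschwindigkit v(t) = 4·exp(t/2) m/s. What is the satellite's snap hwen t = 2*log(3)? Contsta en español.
Para resolver esto, necesitamos tomar 3 derivadas de nuestra ecuación de la velocidad v(t) = 4·exp(t/2). Tomando d/dt de v(t), encontramos a(t) = 2·exp(t/2). Tomando d/dt de a(t), encontramos j(t) = exp(t/2). La derivada de la sacudida da el snap: s(t) = exp(t/2)/2. De la ecuación del snap s(t) = exp(t/2)/2, sustituimos t = 2*log(3) para obtener s = 3/2.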